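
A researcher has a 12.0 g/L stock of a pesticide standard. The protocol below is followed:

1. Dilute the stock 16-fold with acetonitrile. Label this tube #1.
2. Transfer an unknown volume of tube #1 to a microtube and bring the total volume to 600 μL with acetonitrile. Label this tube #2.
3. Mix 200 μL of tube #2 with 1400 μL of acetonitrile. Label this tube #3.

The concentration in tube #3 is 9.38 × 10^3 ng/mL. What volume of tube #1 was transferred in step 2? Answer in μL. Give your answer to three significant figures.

Step 1: 16-fold → factor 16
Step 2: v brought to 600 μL → factor = 600 μL/v
Step 3: 200 μL + 1400 μL = 1600 μL total → factor 1600/200 = 8
Product of known-step factors = 128
Overall factor = 12.0 g/L / (9.38 × 10^3 ng/mL) = 1279.3
Step-2 factor = 1279.3 / 128 = 9.9947
v = 600 μL / 9.9947 = 60.0 μL

60.0 μL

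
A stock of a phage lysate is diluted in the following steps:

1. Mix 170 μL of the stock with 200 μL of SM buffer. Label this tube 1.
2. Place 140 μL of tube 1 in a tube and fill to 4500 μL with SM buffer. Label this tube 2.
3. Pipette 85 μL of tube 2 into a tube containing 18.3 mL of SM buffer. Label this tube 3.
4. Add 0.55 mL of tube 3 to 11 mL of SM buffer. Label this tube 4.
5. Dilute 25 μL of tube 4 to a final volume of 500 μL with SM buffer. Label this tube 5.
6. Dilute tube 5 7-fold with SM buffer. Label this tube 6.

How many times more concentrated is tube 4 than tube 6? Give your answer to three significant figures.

140

Step 1: 170 μL + 200 μL = 370 μL total → factor 370/170 = 2.1765
Step 2: 140 μL brought to 4500 μL → factor 4500/140 = 32.143
Step 3: 85 μL + 18.3 mL = 18385 μL total → factor 18385/85 = 216.29
Step 4: 0.55 mL + 11 mL = 11.55 mL total → factor 11.55/0.55 = 21
Step 5: 25 μL brought to 500 μL → factor 500/25 = 20
Step 6: 7-fold → factor 7
Dilution factor to tube 4 = 3.1776 × 10^5; to tube 6 = 4.4487 × 10^7
[tube 4]/[tube 6] = (factor to tube 6)/(factor to tube 4) = 4.4487 × 10^7/3.1776 × 10^5 = 140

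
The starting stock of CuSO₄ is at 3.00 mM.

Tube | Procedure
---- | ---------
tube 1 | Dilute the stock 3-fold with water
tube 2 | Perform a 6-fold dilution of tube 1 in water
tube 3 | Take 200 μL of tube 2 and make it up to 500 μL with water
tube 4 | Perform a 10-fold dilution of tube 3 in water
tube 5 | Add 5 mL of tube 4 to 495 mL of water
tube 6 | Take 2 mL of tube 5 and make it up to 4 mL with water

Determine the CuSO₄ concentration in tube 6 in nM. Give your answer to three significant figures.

33.3 nM

Step 1: 3-fold → factor 3
Step 2: 6-fold → factor 6
Step 3: 200 μL brought to 500 μL → factor 500/200 = 2.5
Step 4: 10-fold → factor 10
Step 5: 5 mL + 495 mL = 500 mL total → factor 500/5 = 100
Step 6: 2 mL brought to 4 mL → factor 4/2 = 2
Overall dilution factor = 3 × 6 × 2.5 × 10 × 100 × 2 = 90000
Final = 3.00 mM / 90000 = 3.333 × 10^-5 mM = 33.3 nM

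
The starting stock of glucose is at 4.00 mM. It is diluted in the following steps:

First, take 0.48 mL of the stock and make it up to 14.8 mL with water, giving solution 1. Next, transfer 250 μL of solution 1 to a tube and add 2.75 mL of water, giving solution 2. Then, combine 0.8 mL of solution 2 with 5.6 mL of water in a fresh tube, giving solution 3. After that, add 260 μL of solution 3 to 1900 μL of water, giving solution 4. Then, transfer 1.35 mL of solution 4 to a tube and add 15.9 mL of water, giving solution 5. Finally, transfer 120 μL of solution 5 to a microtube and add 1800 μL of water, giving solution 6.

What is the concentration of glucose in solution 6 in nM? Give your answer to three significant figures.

Step 1: 0.48 mL brought to 14.8 mL → factor 14.8/0.48 = 30.833
Step 2: 250 μL + 2.75 mL = 3000 μL total → factor 3000/250 = 12
Step 3: 0.8 mL + 5.6 mL = 6.4 mL total → factor 6.4/0.8 = 8
Step 4: 260 μL + 1900 μL = 2160 μL total → factor 2160/260 = 8.3077
Step 5: 1.35 mL + 15.9 mL = 17.25 mL total → factor 17.25/1.35 = 12.778
Step 6: 120 μL + 1800 μL = 1920 μL total → factor 1920/120 = 16
Overall dilution factor = 30.833 × 12 × 8 × 8.3077 × 12.778 × 16 = 5.0274 × 10^6
Final = 4.00 mM / 5.0274 × 10^6 = 7.956 × 10^-7 mM = 0.796 nM

0.796 nM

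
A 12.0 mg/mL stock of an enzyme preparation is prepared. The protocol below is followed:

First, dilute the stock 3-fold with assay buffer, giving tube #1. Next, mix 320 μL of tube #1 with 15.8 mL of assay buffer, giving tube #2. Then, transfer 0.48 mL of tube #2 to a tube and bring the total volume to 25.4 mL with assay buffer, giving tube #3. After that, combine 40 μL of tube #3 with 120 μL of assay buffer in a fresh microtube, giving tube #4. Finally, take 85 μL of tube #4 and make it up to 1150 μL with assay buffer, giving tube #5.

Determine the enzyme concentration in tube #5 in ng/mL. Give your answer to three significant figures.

Step 1: 3-fold → factor 3
Step 2: 320 μL + 15.8 mL = 16120 μL total → factor 16120/320 = 50.375
Step 3: 0.48 mL brought to 25.4 mL → factor 25.4/0.48 = 52.917
Step 4: 40 μL + 120 μL = 160 μL total → factor 160/40 = 4
Step 5: 85 μL brought to 1150 μL → factor 1150/85 = 13.529
Overall dilution factor = 3 × 50.375 × 52.917 × 4 × 13.529 = 4.3278 × 10^5
Final = 12.0 mg/mL / 4.3278 × 10^5 = 2.773 × 10^-5 mg/mL = 27.7 ng/mL

27.7 ng/mL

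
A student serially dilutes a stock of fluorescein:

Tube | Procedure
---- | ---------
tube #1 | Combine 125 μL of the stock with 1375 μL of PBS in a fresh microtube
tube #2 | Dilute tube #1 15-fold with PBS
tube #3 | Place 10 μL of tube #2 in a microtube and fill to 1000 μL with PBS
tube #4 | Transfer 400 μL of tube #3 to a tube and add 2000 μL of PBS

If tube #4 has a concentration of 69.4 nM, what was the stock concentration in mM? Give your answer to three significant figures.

7.50 mM

Step 1: 125 μL + 1375 μL = 1500 μL total → factor 1500/125 = 12
Step 2: 15-fold → factor 15
Step 3: 10 μL brought to 1000 μL → factor 1000/10 = 100
Step 4: 400 μL + 2000 μL = 2400 μL total → factor 2400/400 = 6
Overall dilution factor = 12 × 15 × 100 × 6 = 1.08 × 10^5
Stock = 69.4 nM × 1.08 × 10^5 = 7.495 × 10^6 nM = 7.50 mM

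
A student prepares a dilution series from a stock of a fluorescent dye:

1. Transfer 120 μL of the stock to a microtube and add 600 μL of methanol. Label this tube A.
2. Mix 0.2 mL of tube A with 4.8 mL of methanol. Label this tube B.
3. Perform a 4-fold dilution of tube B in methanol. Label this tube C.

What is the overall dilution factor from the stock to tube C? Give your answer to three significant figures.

600

Step 1: 120 μL + 600 μL = 720 μL total → factor 720/120 = 6
Step 2: 0.2 mL + 4.8 mL = 5 mL total → factor 5/0.2 = 25
Step 3: 4-fold → factor 4
Overall dilution factor = 6 × 25 × 4 = 600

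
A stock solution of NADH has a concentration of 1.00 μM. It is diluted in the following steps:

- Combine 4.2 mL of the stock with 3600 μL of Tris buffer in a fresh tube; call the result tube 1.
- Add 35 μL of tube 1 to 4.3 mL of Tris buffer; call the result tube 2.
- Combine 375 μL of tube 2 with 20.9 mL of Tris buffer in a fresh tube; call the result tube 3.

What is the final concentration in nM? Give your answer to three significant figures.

Step 1: 4.2 mL + 3600 μL = 7.8 mL total → factor 7.8/4.2 = 1.8571
Step 2: 35 μL + 4.3 mL = 4335 μL total → factor 4335/35 = 123.86
Step 3: 375 μL + 20.9 mL = 21275 μL total → factor 21275/375 = 56.733
Overall dilution factor = 1.8571 × 123.86 × 56.733 = 13050
Final = 1.00 μM / 13050 = 7.663 × 10^-5 μM = 0.0766 nM

0.0766 nM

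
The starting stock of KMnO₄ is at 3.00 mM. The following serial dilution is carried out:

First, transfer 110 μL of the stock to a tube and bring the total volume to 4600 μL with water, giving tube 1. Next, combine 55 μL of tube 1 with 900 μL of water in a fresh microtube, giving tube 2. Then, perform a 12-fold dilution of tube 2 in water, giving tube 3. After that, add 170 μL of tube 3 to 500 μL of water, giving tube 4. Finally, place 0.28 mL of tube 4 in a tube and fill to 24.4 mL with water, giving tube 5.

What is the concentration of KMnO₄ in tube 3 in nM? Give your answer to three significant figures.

Step 1: 110 μL brought to 4600 μL → factor 4600/110 = 41.818
Step 2: 55 μL + 900 μL = 955 μL total → factor 955/55 = 17.364
Step 3: 12-fold → factor 12
Dilution factor through tube 3 = 41.818 × 17.364 × 12 = 8713.4
[tube 3] = 3.00 mM / 8713.4 = 0.0003443 mM = 344 nM

344 nM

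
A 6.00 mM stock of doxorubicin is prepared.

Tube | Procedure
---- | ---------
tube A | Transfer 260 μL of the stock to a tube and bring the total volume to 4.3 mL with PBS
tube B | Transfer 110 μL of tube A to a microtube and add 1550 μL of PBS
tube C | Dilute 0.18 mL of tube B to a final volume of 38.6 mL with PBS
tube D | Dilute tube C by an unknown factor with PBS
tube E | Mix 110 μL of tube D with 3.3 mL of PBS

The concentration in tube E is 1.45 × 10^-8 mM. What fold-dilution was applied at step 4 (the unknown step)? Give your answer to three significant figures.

249-fold

Step 1: 260 μL brought to 4.3 mL → factor 4300/260 = 16.538
Step 2: 110 μL + 1550 μL = 1660 μL total → factor 1660/110 = 15.091
Step 3: 0.18 mL brought to 38.6 mL → factor 38.6/0.18 = 214.44
Step 4: unknown factor x
Step 5: 110 μL + 3.3 mL = 3410 μL total → factor 3410/110 = 31
Product of known-step factors = 1.6592 × 10^6
Overall factor = 6.00 mM / (1.45 × 10^-8 mM) = 4.1379 × 10^8
x = 4.1379 × 10^8 / 1.6592 × 10^6 = 249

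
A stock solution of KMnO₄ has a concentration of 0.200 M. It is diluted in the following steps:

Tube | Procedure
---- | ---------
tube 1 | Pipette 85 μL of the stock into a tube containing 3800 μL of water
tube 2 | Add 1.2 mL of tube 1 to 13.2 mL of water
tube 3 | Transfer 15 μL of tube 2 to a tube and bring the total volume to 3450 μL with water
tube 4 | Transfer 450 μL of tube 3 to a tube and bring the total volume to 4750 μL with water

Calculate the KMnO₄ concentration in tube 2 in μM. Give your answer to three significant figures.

Step 1: 85 μL + 3800 μL = 3885 μL total → factor 3885/85 = 45.706
Step 2: 1.2 mL + 13.2 mL = 14.4 mL total → factor 14.4/1.2 = 12
Dilution factor through tube 2 = 45.706 × 12 = 548.47
[tube 2] = 0.200 M / 548.47 = 0.0003647 M = 365 μM

365 μM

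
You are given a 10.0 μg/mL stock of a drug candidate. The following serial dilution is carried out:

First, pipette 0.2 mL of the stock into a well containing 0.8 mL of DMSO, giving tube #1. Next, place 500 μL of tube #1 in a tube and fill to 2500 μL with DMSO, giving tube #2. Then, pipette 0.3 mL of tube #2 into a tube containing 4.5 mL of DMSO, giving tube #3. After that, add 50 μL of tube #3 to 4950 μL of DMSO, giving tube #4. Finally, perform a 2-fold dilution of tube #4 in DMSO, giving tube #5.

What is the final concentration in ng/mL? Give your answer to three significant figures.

Step 1: 0.2 mL + 0.8 mL = 1 mL total → factor 1/0.2 = 5
Step 2: 500 μL brought to 2500 μL → factor 2500/500 = 5
Step 3: 0.3 mL + 4.5 mL = 4.8 mL total → factor 4.8/0.3 = 16
Step 4: 50 μL + 4950 μL = 5000 μL total → factor 5000/50 = 100
Step 5: 2-fold → factor 2
Overall dilution factor = 5 × 5 × 16 × 100 × 2 = 80000
Final = 10.0 μg/mL / 80000 = 0.0001250 μg/mL = 0.125 ng/mL

0.125 ng/mL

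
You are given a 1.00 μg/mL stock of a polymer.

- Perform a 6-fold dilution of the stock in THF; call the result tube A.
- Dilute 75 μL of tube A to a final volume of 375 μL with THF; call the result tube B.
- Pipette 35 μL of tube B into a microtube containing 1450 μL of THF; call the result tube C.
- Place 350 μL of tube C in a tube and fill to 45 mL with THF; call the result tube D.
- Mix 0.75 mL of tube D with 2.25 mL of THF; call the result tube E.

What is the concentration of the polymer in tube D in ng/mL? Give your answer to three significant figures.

Step 1: 6-fold → factor 6
Step 2: 75 μL brought to 375 μL → factor 375/75 = 5
Step 3: 35 μL + 1450 μL = 1485 μL total → factor 1485/35 = 42.429
Step 4: 350 μL brought to 45 mL → factor 45000/350 = 128.57
Dilution factor through tube D = 6 × 5 × 42.429 × 128.57 = 1.6365 × 10^5
[tube D] = 1.00 μg/mL / 1.6365 × 10^5 = 6.110 × 10^-6 μg/mL = 0.00611 ng/mL

0.00611 ng/mL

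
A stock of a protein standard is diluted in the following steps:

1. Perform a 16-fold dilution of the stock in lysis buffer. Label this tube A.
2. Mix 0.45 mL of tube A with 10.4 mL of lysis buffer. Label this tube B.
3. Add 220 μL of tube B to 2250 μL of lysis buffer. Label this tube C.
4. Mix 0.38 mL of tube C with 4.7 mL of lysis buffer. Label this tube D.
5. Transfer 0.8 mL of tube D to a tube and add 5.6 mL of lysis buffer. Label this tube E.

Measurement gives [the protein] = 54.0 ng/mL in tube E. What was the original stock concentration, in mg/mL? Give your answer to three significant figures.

Step 1: 16-fold → factor 16
Step 2: 0.45 mL + 10.4 mL = 10.85 mL total → factor 10.85/0.45 = 24.111
Step 3: 220 μL + 2250 μL = 2470 μL total → factor 2470/220 = 11.227
Step 4: 0.38 mL + 4.7 mL = 5.08 mL total → factor 5.08/0.38 = 13.368
Step 5: 0.8 mL + 5.6 mL = 6.4 mL total → factor 6.4/0.8 = 8
Overall dilution factor = 16 × 24.111 × 11.227 × 13.368 × 8 = 4.6321 × 10^5
Stock = 54.0 ng/mL × 4.6321 × 10^5 = 2.501 × 10^7 ng/mL = 25.0 mg/mL

25.0 mg/mL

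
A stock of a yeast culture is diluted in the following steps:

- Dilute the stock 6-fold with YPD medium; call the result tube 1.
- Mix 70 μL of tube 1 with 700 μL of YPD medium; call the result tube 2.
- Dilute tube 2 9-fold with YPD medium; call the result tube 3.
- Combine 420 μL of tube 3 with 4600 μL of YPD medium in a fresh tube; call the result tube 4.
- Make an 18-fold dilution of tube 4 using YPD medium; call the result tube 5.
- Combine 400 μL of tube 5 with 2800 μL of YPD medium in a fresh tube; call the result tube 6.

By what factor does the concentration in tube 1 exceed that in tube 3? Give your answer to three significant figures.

Step 1: 6-fold → factor 6
Step 2: 70 μL + 700 μL = 770 μL total → factor 770/70 = 11
Step 3: 9-fold → factor 9
Dilution factor to tube 1 = 6; to tube 3 = 594
[tube 1]/[tube 3] = (factor to tube 3)/(factor to tube 1) = 594/6 = 99.0

99.0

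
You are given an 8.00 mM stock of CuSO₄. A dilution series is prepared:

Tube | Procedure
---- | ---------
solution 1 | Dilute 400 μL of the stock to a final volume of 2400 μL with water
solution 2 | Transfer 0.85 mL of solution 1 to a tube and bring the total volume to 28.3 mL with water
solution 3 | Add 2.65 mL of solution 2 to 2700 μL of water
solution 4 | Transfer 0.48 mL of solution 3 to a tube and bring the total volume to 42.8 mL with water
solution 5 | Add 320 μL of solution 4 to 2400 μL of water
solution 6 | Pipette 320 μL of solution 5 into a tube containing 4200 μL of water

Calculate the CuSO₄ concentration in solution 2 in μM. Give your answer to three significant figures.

40.0 μM

Step 1: 400 μL brought to 2400 μL → factor 2400/400 = 6
Step 2: 0.85 mL brought to 28.3 mL → factor 28.3/0.85 = 33.294
Dilution factor through solution 2 = 6 × 33.294 = 199.76
[solution 2] = 8.00 mM / 199.76 = 0.04005 mM = 40.0 μM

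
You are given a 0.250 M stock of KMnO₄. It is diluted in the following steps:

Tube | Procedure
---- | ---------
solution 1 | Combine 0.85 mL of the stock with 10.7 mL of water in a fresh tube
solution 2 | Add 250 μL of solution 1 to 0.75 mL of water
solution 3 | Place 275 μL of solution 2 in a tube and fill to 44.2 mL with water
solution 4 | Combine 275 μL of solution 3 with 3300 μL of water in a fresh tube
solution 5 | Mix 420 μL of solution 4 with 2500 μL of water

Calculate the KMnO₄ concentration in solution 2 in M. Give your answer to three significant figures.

Step 1: 0.85 mL + 10.7 mL = 11.55 mL total → factor 11.55/0.85 = 13.588
Step 2: 250 μL + 0.75 mL = 1000 μL total → factor 1000/250 = 4
Dilution factor through solution 2 = 13.588 × 4 = 54.353
[solution 2] = 0.250 M / 54.353 = 0.00460 M

0.00460 M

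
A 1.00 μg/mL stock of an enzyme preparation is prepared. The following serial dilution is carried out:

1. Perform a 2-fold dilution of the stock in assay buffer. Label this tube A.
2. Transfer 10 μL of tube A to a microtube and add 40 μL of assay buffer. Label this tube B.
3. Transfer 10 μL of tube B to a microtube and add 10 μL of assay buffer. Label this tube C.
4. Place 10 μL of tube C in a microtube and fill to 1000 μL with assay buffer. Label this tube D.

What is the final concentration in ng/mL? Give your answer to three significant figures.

0.500 ng/mL

Step 1: 2-fold → factor 2
Step 2: 10 μL + 40 μL = 50 μL total → factor 50/10 = 5
Step 3: 10 μL + 10 μL = 20 μL total → factor 20/10 = 2
Step 4: 10 μL brought to 1000 μL → factor 1000/10 = 100
Overall dilution factor = 2 × 5 × 2 × 100 = 2000
Final = 1.00 μg/mL / 2000 = 0.0005000 μg/mL = 0.500 ng/mL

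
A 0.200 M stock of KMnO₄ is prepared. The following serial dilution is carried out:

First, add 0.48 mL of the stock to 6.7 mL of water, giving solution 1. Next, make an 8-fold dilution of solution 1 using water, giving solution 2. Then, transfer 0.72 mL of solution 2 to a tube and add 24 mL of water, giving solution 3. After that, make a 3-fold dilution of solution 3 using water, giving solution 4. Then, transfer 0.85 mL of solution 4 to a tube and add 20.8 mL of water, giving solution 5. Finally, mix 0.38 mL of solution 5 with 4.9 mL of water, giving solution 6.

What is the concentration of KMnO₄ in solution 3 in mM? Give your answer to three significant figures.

Step 1: 0.48 mL + 6.7 mL = 7.18 mL total → factor 7.18/0.48 = 14.958
Step 2: 8-fold → factor 8
Step 3: 0.72 mL + 24 mL = 24.72 mL total → factor 24.72/0.72 = 34.333
Dilution factor through solution 3 = 14.958 × 8 × 34.333 = 4108.6
[solution 3] = 0.200 M / 4108.6 = 4.868 × 10^-5 M = 0.0487 mM

0.0487 mM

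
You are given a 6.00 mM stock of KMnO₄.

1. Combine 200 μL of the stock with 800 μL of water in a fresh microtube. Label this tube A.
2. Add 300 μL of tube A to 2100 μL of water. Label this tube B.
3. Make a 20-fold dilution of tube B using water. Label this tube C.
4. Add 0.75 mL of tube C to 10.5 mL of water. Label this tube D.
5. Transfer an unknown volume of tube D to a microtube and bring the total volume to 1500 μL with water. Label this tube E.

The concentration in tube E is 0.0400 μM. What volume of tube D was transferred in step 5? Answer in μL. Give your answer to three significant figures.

Step 1: 200 μL + 800 μL = 1000 μL total → factor 1000/200 = 5
Step 2: 300 μL + 2100 μL = 2400 μL total → factor 2400/300 = 8
Step 3: 20-fold → factor 20
Step 4: 0.75 mL + 10.5 mL = 11.25 mL total → factor 11.25/0.75 = 15
Step 5: v brought to 1500 μL → factor = 1500 μL/v
Product of known-step factors = 12000
Overall factor = 6.00 mM / (0.0400 μM) = 1.5 × 10^5
Step-5 factor = 1.5 × 10^5 / 12000 = 12.5
v = 1500 μL / 12.5 = 120 μL

120 μL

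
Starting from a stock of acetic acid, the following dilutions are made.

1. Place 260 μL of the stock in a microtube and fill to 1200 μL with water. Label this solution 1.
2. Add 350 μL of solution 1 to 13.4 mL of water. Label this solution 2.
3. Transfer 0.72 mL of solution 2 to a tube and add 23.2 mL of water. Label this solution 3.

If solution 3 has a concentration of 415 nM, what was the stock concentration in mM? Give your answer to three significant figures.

Step 1: 260 μL brought to 1200 μL → factor 1200/260 = 4.6154
Step 2: 350 μL + 13.4 mL = 13750 μL total → factor 13750/350 = 39.286
Step 3: 0.72 mL + 23.2 mL = 23.92 mL total → factor 23.92/0.72 = 33.222
Overall dilution factor = 4.6154 × 39.286 × 33.222 = 6023.8
Stock = 415 nM × 6023.8 = 2.500 × 10^6 nM = 2.50 mM

2.50 mM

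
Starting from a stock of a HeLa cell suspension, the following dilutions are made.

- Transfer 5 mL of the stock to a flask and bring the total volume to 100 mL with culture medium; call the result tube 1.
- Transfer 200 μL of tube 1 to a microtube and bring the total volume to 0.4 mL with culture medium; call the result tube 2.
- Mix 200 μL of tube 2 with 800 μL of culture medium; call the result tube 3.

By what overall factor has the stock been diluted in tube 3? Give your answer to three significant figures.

200

Step 1: 5 mL brought to 100 mL → factor 100/5 = 20
Step 2: 200 μL brought to 0.4 mL → factor 400/200 = 2
Step 3: 200 μL + 800 μL = 1000 μL total → factor 1000/200 = 5
Overall dilution factor = 20 × 2 × 5 = 200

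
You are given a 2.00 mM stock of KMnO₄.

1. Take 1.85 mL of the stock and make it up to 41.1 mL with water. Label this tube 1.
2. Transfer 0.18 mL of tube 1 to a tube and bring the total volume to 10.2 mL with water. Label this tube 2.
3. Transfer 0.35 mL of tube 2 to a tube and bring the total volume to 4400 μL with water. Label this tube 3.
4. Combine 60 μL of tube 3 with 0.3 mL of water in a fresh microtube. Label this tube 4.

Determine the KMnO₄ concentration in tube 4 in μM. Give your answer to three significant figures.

Step 1: 1.85 mL brought to 41.1 mL → factor 41.1/1.85 = 22.216
Step 2: 0.18 mL brought to 10.2 mL → factor 10.2/0.18 = 56.667
Step 3: 0.35 mL brought to 4400 μL → factor 4.4/0.35 = 12.571
Step 4: 60 μL + 0.3 mL = 360 μL total → factor 360/60 = 6
Overall dilution factor = 22.216 × 56.667 × 12.571 × 6 = 94958
Final = 2.00 mM / 94958 = 2.106 × 10^-5 mM = 0.0211 μM

0.0211 μM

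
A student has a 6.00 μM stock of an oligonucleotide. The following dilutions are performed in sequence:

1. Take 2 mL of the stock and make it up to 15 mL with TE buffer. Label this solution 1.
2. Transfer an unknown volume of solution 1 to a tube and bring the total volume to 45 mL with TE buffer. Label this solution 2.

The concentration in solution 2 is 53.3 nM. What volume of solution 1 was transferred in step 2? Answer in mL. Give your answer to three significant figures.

3.00 mL

Step 1: 2 mL brought to 15 mL → factor 15/2 = 7.5
Step 2: v brought to 45 mL → factor = 45 mL/v
Product of known-step factors = 7.5
Overall factor = 6.00 μM / (53.3 nM) = 112.57
Step-2 factor = 112.57 / 7.5 = 15.009
v = 45 mL / 15.009 = 3.00 mL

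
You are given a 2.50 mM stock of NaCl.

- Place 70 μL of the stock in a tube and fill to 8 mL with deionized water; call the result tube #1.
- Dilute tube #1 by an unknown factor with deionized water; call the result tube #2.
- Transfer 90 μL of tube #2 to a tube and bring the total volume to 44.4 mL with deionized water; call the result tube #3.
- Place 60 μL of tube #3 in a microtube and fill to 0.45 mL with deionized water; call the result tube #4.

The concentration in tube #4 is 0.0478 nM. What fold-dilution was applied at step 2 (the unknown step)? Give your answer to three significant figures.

Step 1: 70 μL brought to 8 mL → factor 8000/70 = 114.29
Step 2: unknown factor x
Step 3: 90 μL brought to 44.4 mL → factor 44400/90 = 493.33
Step 4: 60 μL brought to 0.45 mL → factor 450/60 = 7.5
Product of known-step factors = 4.2286 × 10^5
Overall factor = 2.50 mM / (0.0478 nM) = 5.2301 × 10^7
x = 5.2301 × 10^7 / 4.2286 × 10^5 = 124

124-fold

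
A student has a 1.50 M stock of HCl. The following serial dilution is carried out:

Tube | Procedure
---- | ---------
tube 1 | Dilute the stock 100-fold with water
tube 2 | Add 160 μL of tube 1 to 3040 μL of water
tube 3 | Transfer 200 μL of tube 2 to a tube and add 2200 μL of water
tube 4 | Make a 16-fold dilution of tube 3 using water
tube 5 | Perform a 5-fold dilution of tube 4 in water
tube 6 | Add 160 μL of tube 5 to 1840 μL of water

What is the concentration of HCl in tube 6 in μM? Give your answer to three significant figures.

Step 1: 100-fold → factor 100
Step 2: 160 μL + 3040 μL = 3200 μL total → factor 3200/160 = 20
Step 3: 200 μL + 2200 μL = 2400 μL total → factor 2400/200 = 12
Step 4: 16-fold → factor 16
Step 5: 5-fold → factor 5
Step 6: 160 μL + 1840 μL = 2000 μL total → factor 2000/160 = 12.5
Overall dilution factor = 100 × 20 × 12 × 16 × 5 × 12.5 = 2.4 × 10^7
Final = 1.50 M / 2.4 × 10^7 = 6.250 × 10^-8 M = 0.0625 μM

0.0625 μM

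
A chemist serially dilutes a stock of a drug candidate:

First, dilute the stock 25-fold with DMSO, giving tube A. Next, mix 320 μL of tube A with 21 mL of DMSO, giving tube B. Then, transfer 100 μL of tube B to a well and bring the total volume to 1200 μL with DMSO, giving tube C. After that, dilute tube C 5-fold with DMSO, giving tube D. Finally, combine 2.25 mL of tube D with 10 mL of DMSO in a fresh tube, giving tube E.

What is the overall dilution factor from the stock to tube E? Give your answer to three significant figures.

Step 1: 25-fold → factor 25
Step 2: 320 μL + 21 mL = 21320 μL total → factor 21320/320 = 66.625
Step 3: 100 μL brought to 1200 μL → factor 1200/100 = 12
Step 4: 5-fold → factor 5
Step 5: 2.25 mL + 10 mL = 12.25 mL total → factor 12.25/2.25 = 5.4444
Overall dilution factor = 25 × 66.625 × 12 × 5 × 5.4444 = 5.441 × 10^5

5.44 × 10^5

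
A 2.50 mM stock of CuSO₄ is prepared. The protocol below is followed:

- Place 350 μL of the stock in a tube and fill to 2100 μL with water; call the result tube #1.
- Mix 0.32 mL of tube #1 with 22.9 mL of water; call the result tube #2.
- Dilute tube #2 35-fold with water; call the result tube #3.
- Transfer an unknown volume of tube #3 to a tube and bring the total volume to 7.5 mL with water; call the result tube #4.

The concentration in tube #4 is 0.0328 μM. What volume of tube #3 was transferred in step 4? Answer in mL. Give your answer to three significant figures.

Step 1: 350 μL brought to 2100 μL → factor 2100/350 = 6
Step 2: 0.32 mL + 22.9 mL = 23.22 mL total → factor 23.22/0.32 = 72.562
Step 3: 35-fold → factor 35
Step 4: v brought to 7.5 mL → factor = 7.5 mL/v
Product of known-step factors = 15238
Overall factor = 2.50 mM / (0.0328 μM) = 76220
Step-4 factor = 76220 / 15238 = 5.0019
v = 7.5 mL / 5.0019 = 1.50 mL

1.50 mL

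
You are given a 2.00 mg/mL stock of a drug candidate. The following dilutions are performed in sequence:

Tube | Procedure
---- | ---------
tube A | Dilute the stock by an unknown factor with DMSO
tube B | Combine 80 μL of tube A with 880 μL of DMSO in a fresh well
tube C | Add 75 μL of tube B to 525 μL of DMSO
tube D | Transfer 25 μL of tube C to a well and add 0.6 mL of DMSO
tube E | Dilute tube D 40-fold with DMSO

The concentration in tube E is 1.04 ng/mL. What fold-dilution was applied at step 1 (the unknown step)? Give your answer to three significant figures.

20.0-fold

Step 1: unknown factor x
Step 2: 80 μL + 880 μL = 960 μL total → factor 960/80 = 12
Step 3: 75 μL + 525 μL = 600 μL total → factor 600/75 = 8
Step 4: 25 μL + 0.6 mL = 625 μL total → factor 625/25 = 25
Step 5: 40-fold → factor 40
Product of known-step factors = 96000
Overall factor = 2.00 mg/mL / (1.04 ng/mL) = 1.9231 × 10^6
x = 1.9231 × 10^6 / 96000 = 20.0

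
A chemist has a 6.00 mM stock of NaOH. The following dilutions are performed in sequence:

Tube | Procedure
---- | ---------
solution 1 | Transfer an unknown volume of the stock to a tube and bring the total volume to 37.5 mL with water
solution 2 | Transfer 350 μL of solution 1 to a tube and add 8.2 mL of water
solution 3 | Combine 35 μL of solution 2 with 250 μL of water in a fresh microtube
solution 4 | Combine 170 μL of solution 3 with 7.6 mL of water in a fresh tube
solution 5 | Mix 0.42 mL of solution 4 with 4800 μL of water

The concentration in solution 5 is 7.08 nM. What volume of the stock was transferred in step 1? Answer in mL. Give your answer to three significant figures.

Step 1: v brought to 37.5 mL → factor = 37.5 mL/v
Step 2: 350 μL + 8.2 mL = 8550 μL total → factor 8550/350 = 24.429
Step 3: 35 μL + 250 μL = 285 μL total → factor 285/35 = 8.1429
Step 4: 170 μL + 7.6 mL = 7770 μL total → factor 7770/170 = 45.706
Step 5: 0.42 mL + 4800 μL = 5.22 mL total → factor 5.22/0.42 = 12.429
Product of known-step factors = 1.13 × 10^5
Overall factor = 6.00 mM / (7.08 nM) = 8.4746 × 10^5
Step-1 factor = 8.4746 × 10^5 / 1.13 × 10^5 = 7.4998
v = 37.5 mL / 7.4998 = 5.00 mL

5.00 mL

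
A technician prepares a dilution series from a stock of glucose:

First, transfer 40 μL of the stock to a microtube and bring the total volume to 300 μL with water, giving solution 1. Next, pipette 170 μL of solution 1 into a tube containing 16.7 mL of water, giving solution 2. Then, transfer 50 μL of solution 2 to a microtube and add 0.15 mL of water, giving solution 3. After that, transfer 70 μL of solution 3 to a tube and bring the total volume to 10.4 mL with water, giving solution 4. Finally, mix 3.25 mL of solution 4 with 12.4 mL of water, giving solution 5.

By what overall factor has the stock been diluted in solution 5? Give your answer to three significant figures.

Step 1: 40 μL brought to 300 μL → factor 300/40 = 7.5
Step 2: 170 μL + 16.7 mL = 16870 μL total → factor 16870/170 = 99.235
Step 3: 50 μL + 0.15 mL = 200 μL total → factor 200/50 = 4
Step 4: 70 μL brought to 10.4 mL → factor 10400/70 = 148.57
Step 5: 3.25 mL + 12.4 mL = 15.65 mL total → factor 15.65/3.25 = 4.8154
Overall dilution factor = 7.5 × 99.235 × 4 × 148.57 × 4.8154 = 2.1299 × 10^6

2.13 × 10^6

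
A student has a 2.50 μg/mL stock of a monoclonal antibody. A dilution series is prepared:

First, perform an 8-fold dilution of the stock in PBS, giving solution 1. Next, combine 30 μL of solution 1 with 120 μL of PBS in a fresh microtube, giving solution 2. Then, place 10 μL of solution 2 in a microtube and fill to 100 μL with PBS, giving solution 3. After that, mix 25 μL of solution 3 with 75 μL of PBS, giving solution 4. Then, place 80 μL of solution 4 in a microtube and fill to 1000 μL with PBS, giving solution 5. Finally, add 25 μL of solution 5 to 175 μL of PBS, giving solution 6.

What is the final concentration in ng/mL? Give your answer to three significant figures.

Step 1: 8-fold → factor 8
Step 2: 30 μL + 120 μL = 150 μL total → factor 150/30 = 5
Step 3: 10 μL brought to 100 μL → factor 100/10 = 10
Step 4: 25 μL + 75 μL = 100 μL total → factor 100/25 = 4
Step 5: 80 μL brought to 1000 μL → factor 1000/80 = 12.5
Step 6: 25 μL + 175 μL = 200 μL total → factor 200/25 = 8
Overall dilution factor = 8 × 5 × 10 × 4 × 12.5 × 8 = 1.6 × 10^5
Final = 2.50 μg/mL / 1.6 × 10^5 = 1.563 × 10^-5 μg/mL = 0.0156 ng/mL

0.0156 ng/mL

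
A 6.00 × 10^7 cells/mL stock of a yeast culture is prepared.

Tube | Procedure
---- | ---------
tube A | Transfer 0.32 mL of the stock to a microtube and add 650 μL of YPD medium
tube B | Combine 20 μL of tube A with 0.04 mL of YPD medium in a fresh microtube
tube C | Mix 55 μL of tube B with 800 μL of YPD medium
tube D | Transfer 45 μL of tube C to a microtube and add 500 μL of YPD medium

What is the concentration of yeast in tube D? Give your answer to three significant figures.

Step 1: 0.32 mL + 650 μL = 0.97 mL total → factor 0.97/0.32 = 3.0312
Step 2: 20 μL + 0.04 mL = 60 μL total → factor 60/20 = 3
Step 3: 55 μL + 800 μL = 855 μL total → factor 855/55 = 15.545
Step 4: 45 μL + 500 μL = 545 μL total → factor 545/45 = 12.111
Overall dilution factor = 3.0312 × 3 × 15.545 × 12.111 = 1712.1
Final = 6.00 × 10^7 cells/mL / 1712.1 = 3.50 × 10^4 cells/mL

3.50 × 10^4 cells/mL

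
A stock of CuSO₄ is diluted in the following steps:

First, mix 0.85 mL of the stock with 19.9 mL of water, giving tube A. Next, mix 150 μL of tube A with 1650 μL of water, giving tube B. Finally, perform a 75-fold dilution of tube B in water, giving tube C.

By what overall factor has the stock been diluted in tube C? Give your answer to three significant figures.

Step 1: 0.85 mL + 19.9 mL = 20.75 mL total → factor 20.75/0.85 = 24.412
Step 2: 150 μL + 1650 μL = 1800 μL total → factor 1800/150 = 12
Step 3: 75-fold → factor 75
Overall dilution factor = 24.412 × 12 × 75 = 21971

2.20 × 10^4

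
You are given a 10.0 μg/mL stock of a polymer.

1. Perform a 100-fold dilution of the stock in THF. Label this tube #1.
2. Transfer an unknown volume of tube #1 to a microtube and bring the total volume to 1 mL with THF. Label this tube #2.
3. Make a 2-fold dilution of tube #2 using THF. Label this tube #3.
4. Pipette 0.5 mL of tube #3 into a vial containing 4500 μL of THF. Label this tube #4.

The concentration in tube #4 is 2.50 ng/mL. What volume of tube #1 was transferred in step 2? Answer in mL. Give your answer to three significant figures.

Step 1: 100-fold → factor 100
Step 2: v brought to 1 mL → factor = 1 mL/v
Step 3: 2-fold → factor 2
Step 4: 0.5 mL + 4500 μL = 5 mL total → factor 5/0.5 = 10
Product of known-step factors = 2000
Overall factor = 10.0 μg/mL / (2.50 ng/mL) = 4000
Step-2 factor = 4000 / 2000 = 2
v = 1 mL / 2 = 0.500 mL

0.500 mL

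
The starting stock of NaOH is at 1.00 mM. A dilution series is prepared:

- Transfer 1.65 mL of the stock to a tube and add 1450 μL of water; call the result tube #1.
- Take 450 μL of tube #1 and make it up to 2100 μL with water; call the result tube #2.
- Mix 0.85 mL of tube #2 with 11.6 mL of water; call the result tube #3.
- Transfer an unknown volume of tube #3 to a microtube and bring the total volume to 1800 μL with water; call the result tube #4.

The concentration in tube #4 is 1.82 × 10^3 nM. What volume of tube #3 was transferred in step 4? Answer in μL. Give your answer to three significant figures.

Step 1: 1.65 mL + 1450 μL = 3.1 mL total → factor 3.1/1.65 = 1.8788
Step 2: 450 μL brought to 2100 μL → factor 2100/450 = 4.6667
Step 3: 0.85 mL + 11.6 mL = 12.45 mL total → factor 12.45/0.85 = 14.647
Step 4: v brought to 1800 μL → factor = 1800 μL/v
Product of known-step factors = 128.42
Overall factor = 1.00 mM / (1.82 × 10^3 nM) = 549.45
Step-4 factor = 549.45 / 128.42 = 4.2785
v = 1800 μL / 4.2785 = 421 μL

421 μL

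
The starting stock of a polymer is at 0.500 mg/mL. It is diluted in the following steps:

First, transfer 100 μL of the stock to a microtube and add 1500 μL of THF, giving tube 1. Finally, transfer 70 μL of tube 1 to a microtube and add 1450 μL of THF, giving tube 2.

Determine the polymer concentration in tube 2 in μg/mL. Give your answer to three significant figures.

1.44 μg/mL

Step 1: 100 μL + 1500 μL = 1600 μL total → factor 1600/100 = 16
Step 2: 70 μL + 1450 μL = 1520 μL total → factor 1520/70 = 21.714
Overall dilution factor = 16 × 21.714 = 347.43
Final = 0.500 mg/mL / 347.43 = 0.001439 mg/mL = 1.44 μg/mL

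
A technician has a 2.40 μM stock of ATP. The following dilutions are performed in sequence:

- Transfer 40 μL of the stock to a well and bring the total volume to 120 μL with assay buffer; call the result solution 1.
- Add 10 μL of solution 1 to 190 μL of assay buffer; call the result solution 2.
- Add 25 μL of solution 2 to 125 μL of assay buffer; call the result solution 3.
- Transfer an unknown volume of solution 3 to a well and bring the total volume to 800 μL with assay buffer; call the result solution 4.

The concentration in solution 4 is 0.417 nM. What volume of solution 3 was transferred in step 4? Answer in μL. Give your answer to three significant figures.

50.0 μL

Step 1: 40 μL brought to 120 μL → factor 120/40 = 3
Step 2: 10 μL + 190 μL = 200 μL total → factor 200/10 = 20
Step 3: 25 μL + 125 μL = 150 μL total → factor 150/25 = 6
Step 4: v brought to 800 μL → factor = 800 μL/v
Product of known-step factors = 360
Overall factor = 2.40 μM / (0.417 nM) = 5755.4
Step-4 factor = 5755.4 / 360 = 15.987
v = 800 μL / 15.987 = 50.0 μL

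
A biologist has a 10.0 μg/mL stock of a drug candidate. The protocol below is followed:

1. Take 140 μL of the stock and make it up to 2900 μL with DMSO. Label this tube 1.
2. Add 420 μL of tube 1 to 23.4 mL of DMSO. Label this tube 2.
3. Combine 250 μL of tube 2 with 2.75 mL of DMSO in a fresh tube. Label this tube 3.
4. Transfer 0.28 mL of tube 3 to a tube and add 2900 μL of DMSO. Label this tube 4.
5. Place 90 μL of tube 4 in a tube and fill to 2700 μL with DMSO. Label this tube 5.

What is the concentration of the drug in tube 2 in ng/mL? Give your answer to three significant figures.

8.51 ng/mL

Step 1: 140 μL brought to 2900 μL → factor 2900/140 = 20.714
Step 2: 420 μL + 23.4 mL = 23820 μL total → factor 23820/420 = 56.714
Dilution factor through tube 2 = 20.714 × 56.714 = 1174.8
[tube 2] = 10.0 μg/mL / 1174.8 = 0.008512 μg/mL = 8.51 ng/mL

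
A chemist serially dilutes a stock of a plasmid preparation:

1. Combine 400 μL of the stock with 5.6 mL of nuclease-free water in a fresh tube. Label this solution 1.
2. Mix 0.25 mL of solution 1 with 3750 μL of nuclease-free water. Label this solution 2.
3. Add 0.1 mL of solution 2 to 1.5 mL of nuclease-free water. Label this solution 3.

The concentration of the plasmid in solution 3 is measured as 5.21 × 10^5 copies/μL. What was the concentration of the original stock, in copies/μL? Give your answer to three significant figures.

Step 1: 400 μL + 5.6 mL = 6000 μL total → factor 6000/400 = 15
Step 2: 0.25 mL + 3750 μL = 4 mL total → factor 4/0.25 = 16
Step 3: 0.1 mL + 1.5 mL = 1.6 mL total → factor 1.6/0.1 = 16
Overall dilution factor = 15 × 16 × 16 = 3840
Stock = 5.21 × 10^5 copies/μL × 3840 = 2.00 × 10^9 copies/μL

2.00 × 10^9 copies/μL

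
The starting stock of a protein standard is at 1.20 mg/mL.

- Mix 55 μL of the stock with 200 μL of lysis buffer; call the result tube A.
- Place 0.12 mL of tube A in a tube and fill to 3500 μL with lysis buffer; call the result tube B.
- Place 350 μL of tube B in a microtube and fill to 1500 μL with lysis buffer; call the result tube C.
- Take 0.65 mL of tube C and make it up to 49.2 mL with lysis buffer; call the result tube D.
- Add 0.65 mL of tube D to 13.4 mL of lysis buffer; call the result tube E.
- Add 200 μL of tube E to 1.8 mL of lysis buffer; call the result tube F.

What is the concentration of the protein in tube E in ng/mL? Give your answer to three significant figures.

1.27 ng/mL

Step 1: 55 μL + 200 μL = 255 μL total → factor 255/55 = 4.6364
Step 2: 0.12 mL brought to 3500 μL → factor 3.5/0.12 = 29.167
Step 3: 350 μL brought to 1500 μL → factor 1500/350 = 4.2857
Step 4: 0.65 mL brought to 49.2 mL → factor 49.2/0.65 = 75.692
Step 5: 0.65 mL + 13.4 mL = 14.05 mL total → factor 14.05/0.65 = 21.615
Dilution factor through tube E = 4.6364 × 29.167 × 4.2857 × 75.692 × 21.615 = 9.482 × 10^5
[tube E] = 1.20 mg/mL / 9.482 × 10^5 = 1.266 × 10^-6 mg/mL = 1.27 ng/mL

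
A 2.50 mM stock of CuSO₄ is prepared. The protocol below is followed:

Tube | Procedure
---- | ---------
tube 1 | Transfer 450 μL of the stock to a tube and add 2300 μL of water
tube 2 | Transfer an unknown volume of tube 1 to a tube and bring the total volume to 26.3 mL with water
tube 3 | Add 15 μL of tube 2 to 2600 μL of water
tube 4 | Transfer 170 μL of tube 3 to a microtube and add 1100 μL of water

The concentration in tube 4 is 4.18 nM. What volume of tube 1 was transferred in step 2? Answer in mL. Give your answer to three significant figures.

Step 1: 450 μL + 2300 μL = 2750 μL total → factor 2750/450 = 6.1111
Step 2: v brought to 26.3 mL → factor = 26.3 mL/v
Step 3: 15 μL + 2600 μL = 2615 μL total → factor 2615/15 = 174.33
Step 4: 170 μL + 1100 μL = 1270 μL total → factor 1270/170 = 7.4706
Product of known-step factors = 7958.9
Overall factor = 2.50 mM / (4.18 nM) = 5.9809 × 10^5
Step-2 factor = 5.9809 × 10^5 / 7958.9 = 75.146
v = 26.3 mL / 75.146 = 0.350 mL

0.350 mL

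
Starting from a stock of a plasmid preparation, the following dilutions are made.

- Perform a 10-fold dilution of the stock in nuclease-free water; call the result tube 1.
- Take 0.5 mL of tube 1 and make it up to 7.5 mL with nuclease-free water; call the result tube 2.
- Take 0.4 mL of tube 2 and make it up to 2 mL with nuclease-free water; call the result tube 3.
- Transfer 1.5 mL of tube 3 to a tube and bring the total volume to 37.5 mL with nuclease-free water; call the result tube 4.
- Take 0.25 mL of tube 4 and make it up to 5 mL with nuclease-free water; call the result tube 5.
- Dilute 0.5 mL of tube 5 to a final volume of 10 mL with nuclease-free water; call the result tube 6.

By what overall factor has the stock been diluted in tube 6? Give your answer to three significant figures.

7.50 × 10^6

Step 1: 10-fold → factor 10
Step 2: 0.5 mL brought to 7.5 mL → factor 7.5/0.5 = 15
Step 3: 0.4 mL brought to 2 mL → factor 2/0.4 = 5
Step 4: 1.5 mL brought to 37.5 mL → factor 37.5/1.5 = 25
Step 5: 0.25 mL brought to 5 mL → factor 5/0.25 = 20
Step 6: 0.5 mL brought to 10 mL → factor 10/0.5 = 20
Overall dilution factor = 10 × 15 × 5 × 25 × 20 × 20 = 7.5 × 10^6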